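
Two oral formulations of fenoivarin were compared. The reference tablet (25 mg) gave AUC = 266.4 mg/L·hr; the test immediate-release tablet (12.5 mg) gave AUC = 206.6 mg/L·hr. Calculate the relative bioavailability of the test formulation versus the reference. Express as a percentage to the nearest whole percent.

F_rel = (AUC_test/D_test) / (AUC_ref/D_ref)
      = (206.6/12.5) / (266.4/25)
      = 16.528 / 10.656 = 1.5511 = 155.11%

F_rel = 155%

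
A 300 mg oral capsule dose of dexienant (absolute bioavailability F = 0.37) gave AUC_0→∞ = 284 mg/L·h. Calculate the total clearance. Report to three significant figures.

CL = 0.391 L/h

CL = F × Dose / AUC_0→∞
   = 0.37 × 300 / 284 = 0.390845 L/h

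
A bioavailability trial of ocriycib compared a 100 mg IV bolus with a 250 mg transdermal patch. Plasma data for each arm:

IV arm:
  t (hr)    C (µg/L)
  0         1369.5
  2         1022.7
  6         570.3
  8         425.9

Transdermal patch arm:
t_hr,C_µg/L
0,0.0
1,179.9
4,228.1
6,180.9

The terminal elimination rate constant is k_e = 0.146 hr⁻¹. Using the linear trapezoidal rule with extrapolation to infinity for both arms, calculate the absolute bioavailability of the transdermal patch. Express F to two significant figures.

Trapezoidal AUC_0→8 (IV):
  [0→2]: (1369.5+1022.7)/2 × 2 = 2392.2
  [2→6]: (1022.7+570.3)/2 × 4 = 3186.0
  [6→8]: (570.3+425.9)/2 × 2 = 996.2
  Sum = 6574.4 µg/L·hr
IV tail: 425.9/0.146 = 2917.123; AUC_iv,0→∞ = 6574.4 + 2917.123 = 9491.523 µg/L·hr
Trapezoidal AUC_0→6 (transdermal patch):
  [0→1]: (0.0+179.9)/2 × 1 = 89.95
  [1→4]: (179.9+228.1)/2 × 3 = 612.0
  [4→6]: (228.1+180.9)/2 × 2 = 409.0
  Sum = 1110.95 µg/L·hr
transdermal patch tail: 180.9/0.146 = 1239.041; AUC_ev,0→∞ = 1110.95 + 1239.041 = 2349.991 µg/L·hr
F = (AUC_ev/D_ev)/(AUC_iv/D_iv) = (2349.991/250)/(9491.523/100) = 9.399964/94.91523 = 0.0990

F = 0.099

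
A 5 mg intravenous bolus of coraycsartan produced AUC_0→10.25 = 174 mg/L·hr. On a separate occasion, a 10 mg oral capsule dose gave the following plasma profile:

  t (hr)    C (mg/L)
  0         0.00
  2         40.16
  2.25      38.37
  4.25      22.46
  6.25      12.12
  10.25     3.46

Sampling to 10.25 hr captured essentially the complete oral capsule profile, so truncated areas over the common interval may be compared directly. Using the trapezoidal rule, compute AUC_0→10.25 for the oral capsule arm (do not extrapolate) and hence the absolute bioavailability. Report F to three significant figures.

F = 0.507

Trapezoidal AUC_0→10.25 (oral capsule):
  [0→2]: (0.00+40.16)/2 × 2 = 40.16
  [2→2.25]: (40.16+38.37)/2 × 0.25 = 9.81625
  [2.25→4.25]: (38.37+22.46)/2 × 2 = 60.83
  [4.25→6.25]: (22.46+12.12)/2 × 2 = 34.58
  [6.25→10.25]: (12.12+3.46)/2 × 4 = 31.16
  Sum = 176.54625 mg/L·hr
F = (AUC_ev/D_ev)/(AUC_iv/D_iv) = (176.54625/10)/(174/5) = 17.654625/34.8 = 0.5073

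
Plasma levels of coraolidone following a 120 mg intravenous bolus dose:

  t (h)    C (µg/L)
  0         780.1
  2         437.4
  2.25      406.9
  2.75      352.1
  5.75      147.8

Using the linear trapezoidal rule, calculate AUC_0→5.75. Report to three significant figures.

AUC = 2260 µg/L·h

Trapezoidal AUC_0→5.75:
  [0→2]: (780.1+437.4)/2 × 2 = 1217.5
  [2→2.25]: (437.4+406.9)/2 × 0.25 = 105.5375
  [2.25→2.75]: (406.9+352.1)/2 × 0.5 = 189.75
  [2.75→5.75]: (352.1+147.8)/2 × 3 = 749.85
  Sum = 2262.6375 µg/L·h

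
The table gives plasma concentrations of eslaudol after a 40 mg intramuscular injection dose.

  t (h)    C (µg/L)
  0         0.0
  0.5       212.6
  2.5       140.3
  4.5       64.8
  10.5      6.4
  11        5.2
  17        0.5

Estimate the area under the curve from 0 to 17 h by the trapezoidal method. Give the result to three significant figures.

AUC = 845 µg/L·h

Trapezoidal AUC_0→17:
  [0→0.5]: (0.0+212.6)/2 × 0.5 = 53.15
  [0.5→2.5]: (212.6+140.3)/2 × 2 = 352.9
  [2.5→4.5]: (140.3+64.8)/2 × 2 = 205.1
  [4.5→10.5]: (64.8+6.4)/2 × 6 = 213.6
  [10.5→11]: (6.4+5.2)/2 × 0.5 = 2.9
  [11→17]: (5.2+0.5)/2 × 6 = 17.1
  Sum = 844.75 µg/L·h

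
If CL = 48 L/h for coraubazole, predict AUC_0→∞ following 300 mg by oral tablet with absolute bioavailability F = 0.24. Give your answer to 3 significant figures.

AUC = 1.50 mg/L·h

AUC_0→∞ = F × Dose / CL
        = 0.24 × 300 / 48 = 1.5 mg/L·h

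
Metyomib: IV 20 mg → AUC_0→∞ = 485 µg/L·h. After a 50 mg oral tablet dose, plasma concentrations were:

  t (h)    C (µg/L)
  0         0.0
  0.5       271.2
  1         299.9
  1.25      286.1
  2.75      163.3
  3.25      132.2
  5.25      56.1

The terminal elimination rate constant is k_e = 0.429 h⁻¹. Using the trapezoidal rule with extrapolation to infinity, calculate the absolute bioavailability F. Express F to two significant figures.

F = 0.84

Trapezoidal AUC_0→5.25 (oral tablet):
  [0→0.5]: (0.0+271.2)/2 × 0.5 = 67.8
  [0.5→1]: (271.2+299.9)/2 × 0.5 = 142.775
  [1→1.25]: (299.9+286.1)/2 × 0.25 = 73.25
  [1.25→2.75]: (286.1+163.3)/2 × 1.5 = 337.05
  [2.75→3.25]: (163.3+132.2)/2 × 0.5 = 73.875
  [3.25→5.25]: (132.2+56.1)/2 × 2 = 188.3
  Sum = 883.05 µg/L·h
Tail: C_last/k_e = 56.1/0.429 = 130.769
AUC_0→∞ (oral tablet) = 883.05 + 130.769 = 1013.819 µg/L·h
F = (AUC_ev/D_ev)/(AUC_iv/D_iv) = (1013.819/50)/(485/20) = 20.27638/24.25 = 0.8361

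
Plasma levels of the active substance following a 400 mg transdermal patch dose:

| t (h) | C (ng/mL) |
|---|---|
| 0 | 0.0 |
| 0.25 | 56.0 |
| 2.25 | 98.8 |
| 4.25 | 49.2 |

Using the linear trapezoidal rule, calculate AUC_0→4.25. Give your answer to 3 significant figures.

AUC = 310 ng/mL·h

Trapezoidal AUC_0→4.25:
  [0→0.25]: (0.0+56.0)/2 × 0.25 = 7.0
  [0.25→2.25]: (56.0+98.8)/2 × 2 = 154.8
  [2.25→4.25]: (98.8+49.2)/2 × 2 = 148.0
  Sum = 309.8 ng/mL·h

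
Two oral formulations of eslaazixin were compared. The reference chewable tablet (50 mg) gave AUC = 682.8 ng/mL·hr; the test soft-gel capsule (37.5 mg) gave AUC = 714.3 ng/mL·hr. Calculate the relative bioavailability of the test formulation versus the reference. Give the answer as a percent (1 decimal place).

F_rel = 139.5%

F_rel = (AUC_test/D_test) / (AUC_ref/D_ref)
      = (714.3/37.5) / (682.8/50)
      = 19.048 / 13.656 = 1.3948 = 139.48%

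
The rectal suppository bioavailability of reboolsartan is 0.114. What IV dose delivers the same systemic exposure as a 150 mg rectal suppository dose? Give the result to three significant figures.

Systemic exposure from an extravascular dose = F × D_ev, so the equivalent IV dose is F × D_ev.
D_iv = F × D_ev = 0.114 × 150 = 17.1 mg

D_iv = 17.1 mg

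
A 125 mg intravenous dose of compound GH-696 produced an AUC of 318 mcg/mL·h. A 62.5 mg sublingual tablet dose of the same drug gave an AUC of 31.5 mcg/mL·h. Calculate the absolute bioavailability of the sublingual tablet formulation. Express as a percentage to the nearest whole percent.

F = (AUC_ev / D_ev) / (AUC_iv / D_iv)
  = (31.5/62.5) / (318/125)
  = 0.504 / 2.544 = 0.1981
  = 19.81%

F = 20%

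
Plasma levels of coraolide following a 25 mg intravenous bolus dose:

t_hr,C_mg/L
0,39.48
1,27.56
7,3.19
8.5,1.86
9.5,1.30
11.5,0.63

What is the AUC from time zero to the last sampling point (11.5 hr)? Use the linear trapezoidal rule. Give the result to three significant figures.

Trapezoidal AUC_0→11.5:
  [0→1]: (39.48+27.56)/2 × 1 = 33.52
  [1→7]: (27.56+3.19)/2 × 6 = 92.25
  [7→8.5]: (3.19+1.86)/2 × 1.5 = 3.7875
  [8.5→9.5]: (1.86+1.30)/2 × 1 = 1.58
  [9.5→11.5]: (1.30+0.63)/2 × 2 = 1.93
  Sum = 133.0675 mg/L·hr

AUC = 133 mg/L·hr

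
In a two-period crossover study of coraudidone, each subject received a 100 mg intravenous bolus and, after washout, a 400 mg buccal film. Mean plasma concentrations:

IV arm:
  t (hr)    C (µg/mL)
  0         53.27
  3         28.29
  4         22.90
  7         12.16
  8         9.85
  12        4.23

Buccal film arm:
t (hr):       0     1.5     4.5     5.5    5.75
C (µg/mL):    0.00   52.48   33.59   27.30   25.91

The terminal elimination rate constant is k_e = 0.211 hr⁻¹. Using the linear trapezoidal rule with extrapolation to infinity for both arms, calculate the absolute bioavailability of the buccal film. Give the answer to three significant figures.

F = 0.316

Trapezoidal AUC_0→12 (IV):
  [0→3]: (53.27+28.29)/2 × 3 = 122.34
  [3→4]: (28.29+22.90)/2 × 1 = 25.595
  [4→7]: (22.90+12.16)/2 × 3 = 52.59
  [7→8]: (12.16+9.85)/2 × 1 = 11.005
  [8→12]: (9.85+4.23)/2 × 4 = 28.16
  Sum = 239.69 µg/mL·hr
IV tail: 4.23/0.211 = 20.047; AUC_iv,0→∞ = 239.69 + 20.047 = 259.737 µg/mL·hr
Trapezoidal AUC_0→5.75 (buccal film):
  [0→1.5]: (0.00+52.48)/2 × 1.5 = 39.36
  [1.5→4.5]: (52.48+33.59)/2 × 3 = 129.105
  [4.5→5.5]: (33.59+27.30)/2 × 1 = 30.445
  [5.5→5.75]: (27.30+25.91)/2 × 0.25 = 6.65125
  Sum = 205.56125 µg/mL·hr
buccal film tail: 25.91/0.211 = 122.796; AUC_ev,0→∞ = 205.56125 + 122.796 = 328.35725 µg/mL·hr
F = (AUC_ev/D_ev)/(AUC_iv/D_iv) = (328.35725/400)/(259.737/100) = 0.820893/2.59737 = 0.3160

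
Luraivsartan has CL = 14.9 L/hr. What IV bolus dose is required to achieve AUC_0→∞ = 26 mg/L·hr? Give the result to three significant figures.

Dose_iv = CL × AUC_0→∞
     = 14.9 × 26 = 387.4 mg

Dose = 387 mg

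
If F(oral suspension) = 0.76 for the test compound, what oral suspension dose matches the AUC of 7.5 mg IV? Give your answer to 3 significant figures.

D_oral = 9.87 mg

For equal systemic exposure: F × D_ev = D_iv
D_ev = D_iv / F = 7.5 / 0.76 = 9.86842 mg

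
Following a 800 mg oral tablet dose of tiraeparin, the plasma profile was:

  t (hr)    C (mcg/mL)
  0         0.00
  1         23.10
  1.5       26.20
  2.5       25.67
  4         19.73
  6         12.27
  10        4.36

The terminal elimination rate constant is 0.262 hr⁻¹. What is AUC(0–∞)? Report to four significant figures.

Trapezoidal AUC_0→10:
  [0→1]: (0.00+23.10)/2 × 1 = 11.55
  [1→1.5]: (23.10+26.20)/2 × 0.5 = 12.325
  [1.5→2.5]: (26.20+25.67)/2 × 1 = 25.935
  [2.5→4]: (25.67+19.73)/2 × 1.5 = 34.05
  [4→6]: (19.73+12.27)/2 × 2 = 32.0
  [6→10]: (12.27+4.36)/2 × 4 = 33.26
  Sum = 149.12 mcg/mL·hr
Extrapolated tail: C_last / k_e = 4.36 / 0.262 = 16.641
AUC_0→∞ = 149.12 + 16.641 = 165.761 mcg/mL·hr

AUC = 165.8 mcg/mL·hr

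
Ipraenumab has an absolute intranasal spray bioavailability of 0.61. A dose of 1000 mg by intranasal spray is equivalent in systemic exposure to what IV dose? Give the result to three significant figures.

Systemic exposure from an extravascular dose = F × D_ev, so the equivalent IV dose is F × D_ev.
D_iv = F × D_ev = 0.61 × 1000 = 610 mg

D_iv = 610 mg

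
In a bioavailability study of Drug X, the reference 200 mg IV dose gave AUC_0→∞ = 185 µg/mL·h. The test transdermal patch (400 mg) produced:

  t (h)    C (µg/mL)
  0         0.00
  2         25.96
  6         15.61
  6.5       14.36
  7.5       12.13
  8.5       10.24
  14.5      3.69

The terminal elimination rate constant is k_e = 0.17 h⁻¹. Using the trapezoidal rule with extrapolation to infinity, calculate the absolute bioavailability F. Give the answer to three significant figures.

Trapezoidal AUC_0→14.5 (transdermal patch):
  [0→2]: (0.00+25.96)/2 × 2 = 25.96
  [2→6]: (25.96+15.61)/2 × 4 = 83.14
  [6→6.5]: (15.61+14.36)/2 × 0.5 = 7.4925
  [6.5→7.5]: (14.36+12.13)/2 × 1 = 13.245
  [7.5→8.5]: (12.13+10.24)/2 × 1 = 11.185
  [8.5→14.5]: (10.24+3.69)/2 × 6 = 41.79
  Sum = 182.8125 µg/mL·h
Tail: C_last/k_e = 3.69/0.17 = 21.706
AUC_0→∞ (transdermal patch) = 182.8125 + 21.706 = 204.5185 µg/mL·h
F = (AUC_ev/D_ev)/(AUC_iv/D_iv) = (204.5185/400)/(185/200) = 0.51129625/0.925 = 0.5528

F = 0.553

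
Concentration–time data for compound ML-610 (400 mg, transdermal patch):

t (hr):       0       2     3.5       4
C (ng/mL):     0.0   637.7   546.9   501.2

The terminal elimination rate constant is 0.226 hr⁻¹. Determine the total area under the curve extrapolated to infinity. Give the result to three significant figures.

AUC = 4010 ng/mL·hr

Trapezoidal AUC_0→4:
  [0→2]: (0.0+637.7)/2 × 2 = 637.7
  [2→3.5]: (637.7+546.9)/2 × 1.5 = 888.45
  [3.5→4]: (546.9+501.2)/2 × 0.5 = 262.025
  Sum = 1788.175 ng/mL·hr
Extrapolated tail: C_last / k_e = 501.2 / 0.226 = 2217.699
AUC_0→∞ = 1788.175 + 2217.699 = 4005.874 ng/mL·hr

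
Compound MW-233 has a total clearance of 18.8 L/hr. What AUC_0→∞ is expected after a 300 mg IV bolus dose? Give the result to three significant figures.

AUC = 16.0 mg/L·hr

AUC_0→∞ = Dose_iv / CL
        = 300 / 18.8 = 15.9574 mg/L·hr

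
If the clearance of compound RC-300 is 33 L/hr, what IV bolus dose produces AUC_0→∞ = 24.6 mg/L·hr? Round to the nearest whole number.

Dose_iv = CL × AUC_0→∞
     = 33 × 24.6 = 811.8 mg

Dose = 812 mg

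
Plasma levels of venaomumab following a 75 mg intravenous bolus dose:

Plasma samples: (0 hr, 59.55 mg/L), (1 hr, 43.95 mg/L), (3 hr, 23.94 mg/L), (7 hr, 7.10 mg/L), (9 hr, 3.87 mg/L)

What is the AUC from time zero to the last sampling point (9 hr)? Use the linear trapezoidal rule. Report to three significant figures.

Trapezoidal AUC_0→9:
  [0→1]: (59.55+43.95)/2 × 1 = 51.75
  [1→3]: (43.95+23.94)/2 × 2 = 67.89
  [3→7]: (23.94+7.10)/2 × 4 = 62.08
  [7→9]: (7.10+3.87)/2 × 2 = 10.97
  Sum = 192.69 mg/L·hr

AUC = 193 mg/L·hr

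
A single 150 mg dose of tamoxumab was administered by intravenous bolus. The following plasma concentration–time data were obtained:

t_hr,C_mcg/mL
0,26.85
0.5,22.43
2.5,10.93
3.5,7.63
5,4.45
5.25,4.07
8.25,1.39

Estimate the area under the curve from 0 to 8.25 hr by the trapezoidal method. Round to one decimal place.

Trapezoidal AUC_0→8.25:
  [0→0.5]: (26.85+22.43)/2 × 0.5 = 12.32
  [0.5→2.5]: (22.43+10.93)/2 × 2 = 33.36
  [2.5→3.5]: (10.93+7.63)/2 × 1 = 9.28
  [3.5→5]: (7.63+4.45)/2 × 1.5 = 9.06
  [5→5.25]: (4.45+4.07)/2 × 0.25 = 1.065
  [5.25→8.25]: (4.07+1.39)/2 × 3 = 8.19
  Sum = 73.275 mcg/mL·hr

AUC = 73.3 mcg/mL·hr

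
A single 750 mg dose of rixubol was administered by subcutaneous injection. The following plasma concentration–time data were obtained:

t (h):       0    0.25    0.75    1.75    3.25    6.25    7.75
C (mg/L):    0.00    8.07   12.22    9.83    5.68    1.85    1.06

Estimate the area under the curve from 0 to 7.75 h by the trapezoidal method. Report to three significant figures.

AUC = 42.2 mg/L·h

Trapezoidal AUC_0→7.75:
  [0→0.25]: (0.00+8.07)/2 × 0.25 = 1.00875
  [0.25→0.75]: (8.07+12.22)/2 × 0.5 = 5.0725
  [0.75→1.75]: (12.22+9.83)/2 × 1 = 11.025
  [1.75→3.25]: (9.83+5.68)/2 × 1.5 = 11.6325
  [3.25→6.25]: (5.68+1.85)/2 × 3 = 11.295
  [6.25→7.75]: (1.85+1.06)/2 × 1.5 = 2.1825
  Sum = 42.21625 mg/L·h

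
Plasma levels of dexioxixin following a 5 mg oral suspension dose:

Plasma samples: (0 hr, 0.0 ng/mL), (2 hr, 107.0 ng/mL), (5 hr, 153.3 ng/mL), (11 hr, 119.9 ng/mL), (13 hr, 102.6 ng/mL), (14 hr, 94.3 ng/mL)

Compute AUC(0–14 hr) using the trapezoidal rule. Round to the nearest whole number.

AUC = 1638 ng/mL·hr

Trapezoidal AUC_0→14:
  [0→2]: (0.0+107.0)/2 × 2 = 107.0
  [2→5]: (107.0+153.3)/2 × 3 = 390.45
  [5→11]: (153.3+119.9)/2 × 6 = 819.6
  [11→13]: (119.9+102.6)/2 × 2 = 222.5
  [13→14]: (102.6+94.3)/2 × 1 = 98.45
  Sum = 1638.0 ng/mL·hr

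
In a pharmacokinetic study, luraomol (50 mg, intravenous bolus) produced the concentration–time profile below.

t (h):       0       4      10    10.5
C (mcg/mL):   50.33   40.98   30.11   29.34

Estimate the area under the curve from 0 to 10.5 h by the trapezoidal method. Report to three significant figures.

AUC = 411 mcg/mL·h

Trapezoidal AUC_0→10.5:
  [0→4]: (50.33+40.98)/2 × 4 = 182.62
  [4→10]: (40.98+30.11)/2 × 6 = 213.27
  [10→10.5]: (30.11+29.34)/2 × 0.5 = 14.8625
  Sum = 410.7525 mcg/mL·h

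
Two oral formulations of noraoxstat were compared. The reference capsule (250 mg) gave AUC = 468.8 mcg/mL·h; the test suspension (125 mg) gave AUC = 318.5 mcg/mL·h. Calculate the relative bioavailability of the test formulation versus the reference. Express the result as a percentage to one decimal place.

F_rel = 135.9%

F_rel = (AUC_test/D_test) / (AUC_ref/D_ref)
      = (318.5/125) / (468.8/250)
      = 2.548 / 1.8752 = 1.3588 = 135.88%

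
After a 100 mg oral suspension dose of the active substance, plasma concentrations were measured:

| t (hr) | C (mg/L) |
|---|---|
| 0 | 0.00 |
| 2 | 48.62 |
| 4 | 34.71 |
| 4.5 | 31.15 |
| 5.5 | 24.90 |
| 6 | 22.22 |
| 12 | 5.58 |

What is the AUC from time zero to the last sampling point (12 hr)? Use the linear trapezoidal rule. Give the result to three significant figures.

AUC = 272 mg/L·hr

Trapezoidal AUC_0→12:
  [0→2]: (0.00+48.62)/2 × 2 = 48.62
  [2→4]: (48.62+34.71)/2 × 2 = 83.33
  [4→4.5]: (34.71+31.15)/2 × 0.5 = 16.465
  [4.5→5.5]: (31.15+24.90)/2 × 1 = 28.025
  [5.5→6]: (24.90+22.22)/2 × 0.5 = 11.78
  [6→12]: (22.22+5.58)/2 × 6 = 83.4
  Sum = 271.62 mg/L·hr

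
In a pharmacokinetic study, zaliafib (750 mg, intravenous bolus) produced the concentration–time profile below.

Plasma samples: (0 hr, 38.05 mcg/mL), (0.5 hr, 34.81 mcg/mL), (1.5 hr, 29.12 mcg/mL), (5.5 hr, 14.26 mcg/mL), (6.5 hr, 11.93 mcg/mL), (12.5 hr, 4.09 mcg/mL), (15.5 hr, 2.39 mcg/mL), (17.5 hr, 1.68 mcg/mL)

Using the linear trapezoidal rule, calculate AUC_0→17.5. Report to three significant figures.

Trapezoidal AUC_0→17.5:
  [0→0.5]: (38.05+34.81)/2 × 0.5 = 18.215
  [0.5→1.5]: (34.81+29.12)/2 × 1 = 31.965
  [1.5→5.5]: (29.12+14.26)/2 × 4 = 86.76
  [5.5→6.5]: (14.26+11.93)/2 × 1 = 13.095
  [6.5→12.5]: (11.93+4.09)/2 × 6 = 48.06
  [12.5→15.5]: (4.09+2.39)/2 × 3 = 9.72
  [15.5→17.5]: (2.39+1.68)/2 × 2 = 4.07
  Sum = 211.885 mcg/mL·hr

AUC = 212 mcg/mL·hr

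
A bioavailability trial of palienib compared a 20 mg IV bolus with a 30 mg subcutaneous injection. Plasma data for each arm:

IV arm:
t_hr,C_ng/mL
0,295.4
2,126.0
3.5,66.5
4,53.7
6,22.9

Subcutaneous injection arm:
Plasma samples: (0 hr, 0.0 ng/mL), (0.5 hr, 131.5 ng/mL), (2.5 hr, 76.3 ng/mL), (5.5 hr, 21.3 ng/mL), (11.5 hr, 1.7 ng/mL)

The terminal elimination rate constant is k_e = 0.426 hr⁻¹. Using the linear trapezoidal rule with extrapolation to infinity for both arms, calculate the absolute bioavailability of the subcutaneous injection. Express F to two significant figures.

Trapezoidal AUC_0→6 (IV):
  [0→2]: (295.4+126.0)/2 × 2 = 421.4
  [2→3.5]: (126.0+66.5)/2 × 1.5 = 144.375
  [3.5→4]: (66.5+53.7)/2 × 0.5 = 30.05
  [4→6]: (53.7+22.9)/2 × 2 = 76.6
  Sum = 672.425 ng/mL·hr
IV tail: 22.9/0.426 = 53.756; AUC_iv,0→∞ = 672.425 + 53.756 = 726.181 ng/mL·hr
Trapezoidal AUC_0→11.5 (subcutaneous injection):
  [0→0.5]: (0.0+131.5)/2 × 0.5 = 32.875
  [0.5→2.5]: (131.5+76.3)/2 × 2 = 207.8
  [2.5→5.5]: (76.3+21.3)/2 × 3 = 146.4
  [5.5→11.5]: (21.3+1.7)/2 × 6 = 69.0
  Sum = 456.075 ng/mL·hr
subcutaneous injection tail: 1.7/0.426 = 3.991; AUC_ev,0→∞ = 456.075 + 3.991 = 460.066 ng/mL·hr
F = (AUC_ev/D_ev)/(AUC_iv/D_iv) = (460.066/30)/(726.181/20) = 15.3355/36.30905 = 0.4224

F = 0.42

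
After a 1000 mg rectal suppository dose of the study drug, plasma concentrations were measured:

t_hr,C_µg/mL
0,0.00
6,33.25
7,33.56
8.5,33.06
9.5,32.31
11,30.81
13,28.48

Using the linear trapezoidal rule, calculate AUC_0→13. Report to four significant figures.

Trapezoidal AUC_0→13:
  [0→6]: (0.00+33.25)/2 × 6 = 99.75
  [6→7]: (33.25+33.56)/2 × 1 = 33.405
  [7→8.5]: (33.56+33.06)/2 × 1.5 = 49.965
  [8.5→9.5]: (33.06+32.31)/2 × 1 = 32.685
  [9.5→11]: (32.31+30.81)/2 × 1.5 = 47.34
  [11→13]: (30.81+28.48)/2 × 2 = 59.29
  Sum = 322.435 µg/mL·hr

AUC = 322.4 µg/mL·hr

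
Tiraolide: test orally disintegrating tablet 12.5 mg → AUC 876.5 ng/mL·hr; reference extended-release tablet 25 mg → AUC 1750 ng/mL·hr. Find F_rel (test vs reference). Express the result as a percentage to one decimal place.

F_rel = 100.2%

F_rel = (AUC_test/D_test) / (AUC_ref/D_ref)
      = (876.5/12.5) / (1750/25)
      = 70.12 / 70 = 1.0017 = 100.17%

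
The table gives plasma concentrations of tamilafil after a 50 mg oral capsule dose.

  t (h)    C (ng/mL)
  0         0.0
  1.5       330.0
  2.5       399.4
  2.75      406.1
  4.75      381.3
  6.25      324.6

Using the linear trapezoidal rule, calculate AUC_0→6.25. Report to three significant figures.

Trapezoidal AUC_0→6.25:
  [0→1.5]: (0.0+330.0)/2 × 1.5 = 247.5
  [1.5→2.5]: (330.0+399.4)/2 × 1 = 364.7
  [2.5→2.75]: (399.4+406.1)/2 × 0.25 = 100.6875
  [2.75→4.75]: (406.1+381.3)/2 × 2 = 787.4
  [4.75→6.25]: (381.3+324.6)/2 × 1.5 = 529.425
  Sum = 2029.7125 ng/mL·h

AUC = 2030 ng/mL·h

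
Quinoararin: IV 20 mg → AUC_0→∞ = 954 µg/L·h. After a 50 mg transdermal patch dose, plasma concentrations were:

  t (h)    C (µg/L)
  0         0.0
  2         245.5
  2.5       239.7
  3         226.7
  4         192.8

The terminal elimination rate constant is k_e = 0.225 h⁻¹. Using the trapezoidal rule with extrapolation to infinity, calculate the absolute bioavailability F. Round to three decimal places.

F = 0.650

Trapezoidal AUC_0→4 (transdermal patch):
  [0→2]: (0.0+245.5)/2 × 2 = 245.5
  [2→2.5]: (245.5+239.7)/2 × 0.5 = 121.3
  [2.5→3]: (239.7+226.7)/2 × 0.5 = 116.6
  [3→4]: (226.7+192.8)/2 × 1 = 209.75
  Sum = 693.15 µg/L·h
Tail: C_last/k_e = 192.8/0.225 = 856.889
AUC_0→∞ (transdermal patch) = 693.15 + 856.889 = 1550.039 µg/L·h
F = (AUC_ev/D_ev)/(AUC_iv/D_iv) = (1550.039/50)/(954/20) = 31.00078/47.7 = 0.6499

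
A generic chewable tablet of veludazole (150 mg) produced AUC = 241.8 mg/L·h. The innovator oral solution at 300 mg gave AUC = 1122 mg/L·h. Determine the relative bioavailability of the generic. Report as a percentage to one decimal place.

F_rel = (AUC_test/D_test) / (AUC_ref/D_ref)
      = (241.8/150) / (1122/300)
      = 1.612 / 3.74 = 0.4310 = 43.10%

F_rel = 43.1%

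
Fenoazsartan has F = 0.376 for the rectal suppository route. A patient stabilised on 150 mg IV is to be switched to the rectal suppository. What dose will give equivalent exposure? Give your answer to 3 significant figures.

For equal systemic exposure: F × D_ev = D_iv
D_ev = D_iv / F = 150 / 0.376 = 398.936 mg

D_rectal = 399 mg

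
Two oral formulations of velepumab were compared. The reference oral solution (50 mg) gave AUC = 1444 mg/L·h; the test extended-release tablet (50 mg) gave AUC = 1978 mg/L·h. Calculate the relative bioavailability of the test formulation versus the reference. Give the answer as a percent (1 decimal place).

F_rel = 137.0%

F_rel = (AUC_test/D_test) / (AUC_ref/D_ref)
      = (1978/50) / (1444/50)
      = 39.56 / 28.88 = 1.3698 = 136.98%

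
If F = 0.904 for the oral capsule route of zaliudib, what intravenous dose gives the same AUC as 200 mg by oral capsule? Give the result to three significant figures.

Systemic exposure from an extravascular dose = F × D_ev, so the equivalent IV dose is F × D_ev.
D_iv = F × D_ev = 0.904 × 200 = 180.8 mg

D_iv = 181 mg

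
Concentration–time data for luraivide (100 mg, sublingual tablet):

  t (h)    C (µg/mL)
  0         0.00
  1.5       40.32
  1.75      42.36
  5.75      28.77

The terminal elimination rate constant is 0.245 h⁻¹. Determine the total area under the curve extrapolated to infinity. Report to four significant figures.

AUC = 300.3 µg/mL·h

Trapezoidal AUC_0→5.75:
  [0→1.5]: (0.00+40.32)/2 × 1.5 = 30.24
  [1.5→1.75]: (40.32+42.36)/2 × 0.25 = 10.335
  [1.75→5.75]: (42.36+28.77)/2 × 4 = 142.26
  Sum = 182.835 µg/mL·h
Extrapolated tail: C_last / k_e = 28.77 / 0.245 = 117.429
AUC_0→∞ = 182.835 + 117.429 = 300.264 µg/mL·h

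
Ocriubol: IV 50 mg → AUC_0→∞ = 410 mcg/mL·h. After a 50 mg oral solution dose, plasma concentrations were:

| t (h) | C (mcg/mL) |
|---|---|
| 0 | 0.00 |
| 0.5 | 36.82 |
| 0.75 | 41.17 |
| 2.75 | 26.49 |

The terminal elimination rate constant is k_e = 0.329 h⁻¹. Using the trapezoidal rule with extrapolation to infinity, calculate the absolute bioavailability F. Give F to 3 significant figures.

Trapezoidal AUC_0→2.75 (oral solution):
  [0→0.5]: (0.00+36.82)/2 × 0.5 = 9.205
  [0.5→0.75]: (36.82+41.17)/2 × 0.25 = 9.74875
  [0.75→2.75]: (41.17+26.49)/2 × 2 = 67.66
  Sum = 86.61375 mcg/mL·h
Tail: C_last/k_e = 26.49/0.329 = 80.517
AUC_0→∞ (oral solution) = 86.61375 + 80.517 = 167.13075 mcg/mL·h
F = (AUC_ev/D_ev)/(AUC_iv/D_iv) = (167.13075/50)/(410/50) = 3.342615/8.2 = 0.4076

F = 0.408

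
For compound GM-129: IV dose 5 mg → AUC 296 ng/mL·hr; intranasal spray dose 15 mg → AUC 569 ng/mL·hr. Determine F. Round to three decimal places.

F = (AUC_ev / D_ev) / (AUC_iv / D_iv)
  = (569/15) / (296/5)
  = 37.9333 / 59.2 = 0.6408

F = 0.641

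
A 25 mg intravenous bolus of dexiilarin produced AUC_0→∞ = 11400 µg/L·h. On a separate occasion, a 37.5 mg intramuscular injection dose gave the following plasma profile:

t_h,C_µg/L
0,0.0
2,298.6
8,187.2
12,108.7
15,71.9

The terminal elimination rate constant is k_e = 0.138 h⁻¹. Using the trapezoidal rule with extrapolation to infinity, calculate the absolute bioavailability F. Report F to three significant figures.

Trapezoidal AUC_0→15 (intramuscular injection):
  [0→2]: (0.0+298.6)/2 × 2 = 298.6
  [2→8]: (298.6+187.2)/2 × 6 = 1457.4
  [8→12]: (187.2+108.7)/2 × 4 = 591.8
  [12→15]: (108.7+71.9)/2 × 3 = 270.9
  Sum = 2618.7 µg/L·h
Tail: C_last/k_e = 71.9/0.138 = 521.014
AUC_0→∞ (intramuscular injection) = 2618.7 + 521.014 = 3139.714 µg/L·h
F = (AUC_ev/D_ev)/(AUC_iv/D_iv) = (3139.714/37.5)/(11400/25) = 83.7257/456 = 0.1836

F = 0.184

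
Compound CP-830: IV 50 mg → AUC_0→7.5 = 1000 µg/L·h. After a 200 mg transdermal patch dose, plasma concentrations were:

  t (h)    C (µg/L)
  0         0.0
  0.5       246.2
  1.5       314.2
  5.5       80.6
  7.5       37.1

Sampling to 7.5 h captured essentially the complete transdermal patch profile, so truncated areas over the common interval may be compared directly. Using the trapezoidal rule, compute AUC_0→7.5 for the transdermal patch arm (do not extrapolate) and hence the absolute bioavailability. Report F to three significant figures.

F = 0.312

Trapezoidal AUC_0→7.5 (transdermal patch):
  [0→0.5]: (0.0+246.2)/2 × 0.5 = 61.55
  [0.5→1.5]: (246.2+314.2)/2 × 1 = 280.2
  [1.5→5.5]: (314.2+80.6)/2 × 4 = 789.6
  [5.5→7.5]: (80.6+37.1)/2 × 2 = 117.7
  Sum = 1249.05 µg/L·h
F = (AUC_ev/D_ev)/(AUC_iv/D_iv) = (1249.05/200)/(1000/50) = 6.24525/20 = 0.3123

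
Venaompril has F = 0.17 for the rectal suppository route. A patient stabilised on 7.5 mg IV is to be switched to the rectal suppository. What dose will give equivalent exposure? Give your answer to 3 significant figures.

D_rectal = 44.1 mg

For equal systemic exposure: F × D_ev = D_iv
D_ev = D_iv / F = 7.5 / 0.17 = 44.1176 mg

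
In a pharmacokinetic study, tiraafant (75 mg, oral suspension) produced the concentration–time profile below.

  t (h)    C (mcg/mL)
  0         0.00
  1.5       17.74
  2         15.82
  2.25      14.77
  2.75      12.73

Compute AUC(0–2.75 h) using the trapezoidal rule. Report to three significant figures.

AUC = 32.4 mcg/mL·h

Trapezoidal AUC_0→2.75:
  [0→1.5]: (0.00+17.74)/2 × 1.5 = 13.305
  [1.5→2]: (17.74+15.82)/2 × 0.5 = 8.39
  [2→2.25]: (15.82+14.77)/2 × 0.25 = 3.82375
  [2.25→2.75]: (14.77+12.73)/2 × 0.5 = 6.875
  Sum = 32.39375 mcg/mL·h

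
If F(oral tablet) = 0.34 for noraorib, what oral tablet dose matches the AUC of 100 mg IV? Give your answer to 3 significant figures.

D_oral = 294 mg

For equal systemic exposure: F × D_ev = D_iv
D_ev = D_iv / F = 100 / 0.34 = 294.118 mg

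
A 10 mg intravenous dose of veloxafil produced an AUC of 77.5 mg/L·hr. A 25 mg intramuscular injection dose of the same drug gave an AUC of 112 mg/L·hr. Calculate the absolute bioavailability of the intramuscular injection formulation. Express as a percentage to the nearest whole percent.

F = 58%

F = (AUC_ev / D_ev) / (AUC_iv / D_iv)
  = (112/25) / (77.5/10)
  = 4.48 / 7.75 = 0.5781
  = 57.81%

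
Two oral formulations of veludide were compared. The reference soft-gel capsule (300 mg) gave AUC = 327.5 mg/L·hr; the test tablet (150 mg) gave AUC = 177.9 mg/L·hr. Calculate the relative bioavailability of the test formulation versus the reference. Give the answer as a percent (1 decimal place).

F_rel = 108.6%

F_rel = (AUC_test/D_test) / (AUC_ref/D_ref)
      = (177.9/150) / (327.5/300)
      = 1.186 / 1.09167 = 1.0864 = 108.64%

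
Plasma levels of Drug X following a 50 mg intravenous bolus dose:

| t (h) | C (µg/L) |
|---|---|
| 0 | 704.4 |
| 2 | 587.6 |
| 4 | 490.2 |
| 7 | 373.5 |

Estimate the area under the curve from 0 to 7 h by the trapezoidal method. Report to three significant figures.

Trapezoidal AUC_0→7:
  [0→2]: (704.4+587.6)/2 × 2 = 1292.0
  [2→4]: (587.6+490.2)/2 × 2 = 1077.8
  [4→7]: (490.2+373.5)/2 × 3 = 1295.55
  Sum = 3665.35 µg/L·h

AUC = 3670 µg/L·h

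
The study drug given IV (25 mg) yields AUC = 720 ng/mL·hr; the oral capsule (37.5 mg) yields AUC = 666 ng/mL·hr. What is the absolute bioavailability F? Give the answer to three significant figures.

F = (AUC_ev / D_ev) / (AUC_iv / D_iv)
  = (666/37.5) / (720/25)
  = 17.76 / 28.8 = 0.6167

F = 0.617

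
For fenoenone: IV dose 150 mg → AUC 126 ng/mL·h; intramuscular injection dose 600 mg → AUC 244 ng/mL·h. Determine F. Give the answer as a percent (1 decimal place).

F = 48.4%

F = (AUC_ev / D_ev) / (AUC_iv / D_iv)
  = (244/600) / (126/150)
  = 0.406667 / 0.84 = 0.4841
  = 48.41%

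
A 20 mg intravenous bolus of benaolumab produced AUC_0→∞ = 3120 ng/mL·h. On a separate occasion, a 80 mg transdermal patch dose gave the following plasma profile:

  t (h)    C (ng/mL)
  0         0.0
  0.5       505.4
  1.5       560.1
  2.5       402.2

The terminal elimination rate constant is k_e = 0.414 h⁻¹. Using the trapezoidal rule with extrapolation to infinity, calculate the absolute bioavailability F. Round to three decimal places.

F = 0.169

Trapezoidal AUC_0→2.5 (transdermal patch):
  [0→0.5]: (0.0+505.4)/2 × 0.5 = 126.35
  [0.5→1.5]: (505.4+560.1)/2 × 1 = 532.75
  [1.5→2.5]: (560.1+402.2)/2 × 1 = 481.15
  Sum = 1140.25 ng/mL·h
Tail: C_last/k_e = 402.2/0.414 = 971.498
AUC_0→∞ (transdermal patch) = 1140.25 + 971.498 = 2111.748 ng/mL·h
F = (AUC_ev/D_ev)/(AUC_iv/D_iv) = (2111.748/80)/(3120/20) = 26.39685/156 = 0.1692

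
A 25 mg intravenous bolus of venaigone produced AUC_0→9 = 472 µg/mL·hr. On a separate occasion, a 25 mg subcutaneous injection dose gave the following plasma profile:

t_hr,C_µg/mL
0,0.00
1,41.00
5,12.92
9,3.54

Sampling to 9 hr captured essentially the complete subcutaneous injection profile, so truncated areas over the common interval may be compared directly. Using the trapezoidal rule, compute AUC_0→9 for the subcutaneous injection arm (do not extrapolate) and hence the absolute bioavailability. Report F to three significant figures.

F = 0.342

Trapezoidal AUC_0→9 (subcutaneous injection):
  [0→1]: (0.00+41.00)/2 × 1 = 20.5
  [1→5]: (41.00+12.92)/2 × 4 = 107.84
  [5→9]: (12.92+3.54)/2 × 4 = 32.92
  Sum = 161.26 µg/mL·hr
F = (AUC_ev/D_ev)/(AUC_iv/D_iv) = (161.26/25)/(472/25) = 6.4504/18.88 = 0.3417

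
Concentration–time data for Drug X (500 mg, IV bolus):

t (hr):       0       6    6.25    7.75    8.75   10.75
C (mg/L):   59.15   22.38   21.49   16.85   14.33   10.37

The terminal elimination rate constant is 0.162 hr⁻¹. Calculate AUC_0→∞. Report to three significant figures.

Trapezoidal AUC_0→10.75:
  [0→6]: (59.15+22.38)/2 × 6 = 244.59
  [6→6.25]: (22.38+21.49)/2 × 0.25 = 5.48375
  [6.25→7.75]: (21.49+16.85)/2 × 1.5 = 28.755
  [7.75→8.75]: (16.85+14.33)/2 × 1 = 15.59
  [8.75→10.75]: (14.33+10.37)/2 × 2 = 24.7
  Sum = 319.11875 mg/L·hr
Extrapolated tail: C_last / k_e = 10.37 / 0.162 = 64.012
AUC_0→∞ = 319.11875 + 64.012 = 383.13075 mg/L·hr

AUC = 383 mg/L·hr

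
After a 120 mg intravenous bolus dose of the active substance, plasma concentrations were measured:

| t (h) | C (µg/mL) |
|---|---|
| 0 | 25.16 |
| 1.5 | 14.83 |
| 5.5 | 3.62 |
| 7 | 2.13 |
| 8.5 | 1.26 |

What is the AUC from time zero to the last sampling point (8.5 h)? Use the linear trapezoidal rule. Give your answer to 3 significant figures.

Trapezoidal AUC_0→8.5:
  [0→1.5]: (25.16+14.83)/2 × 1.5 = 29.9925
  [1.5→5.5]: (14.83+3.62)/2 × 4 = 36.9
  [5.5→7]: (3.62+2.13)/2 × 1.5 = 4.3125
  [7→8.5]: (2.13+1.26)/2 × 1.5 = 2.5425
  Sum = 73.7475 µg/mL·h

AUC = 73.7 µg/mL·h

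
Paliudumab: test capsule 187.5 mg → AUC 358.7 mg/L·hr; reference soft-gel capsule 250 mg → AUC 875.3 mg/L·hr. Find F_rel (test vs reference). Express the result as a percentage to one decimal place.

F_rel = 54.6%

F_rel = (AUC_test/D_test) / (AUC_ref/D_ref)
      = (358.7/187.5) / (875.3/250)
      = 1.91307 / 3.5012 = 0.5464 = 54.64%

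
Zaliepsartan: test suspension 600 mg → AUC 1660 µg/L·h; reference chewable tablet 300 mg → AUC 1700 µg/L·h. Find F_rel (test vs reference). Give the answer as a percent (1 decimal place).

F_rel = (AUC_test/D_test) / (AUC_ref/D_ref)
      = (1660/600) / (1700/300)
      = 2.76667 / 5.66667 = 0.4882 = 48.82%

F_rel = 48.8%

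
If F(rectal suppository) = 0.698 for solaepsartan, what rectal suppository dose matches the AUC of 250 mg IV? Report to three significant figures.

D_rectal = 358 mg

For equal systemic exposure: F × D_ev = D_iv
D_ev = D_iv / F = 250 / 0.698 = 358.166 mg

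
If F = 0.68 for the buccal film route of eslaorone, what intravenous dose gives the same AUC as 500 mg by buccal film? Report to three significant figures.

Systemic exposure from an extravascular dose = F × D_ev, so the equivalent IV dose is F × D_ev.
D_iv = F × D_ev = 0.68 × 500 = 340 mg

D_iv = 340 mg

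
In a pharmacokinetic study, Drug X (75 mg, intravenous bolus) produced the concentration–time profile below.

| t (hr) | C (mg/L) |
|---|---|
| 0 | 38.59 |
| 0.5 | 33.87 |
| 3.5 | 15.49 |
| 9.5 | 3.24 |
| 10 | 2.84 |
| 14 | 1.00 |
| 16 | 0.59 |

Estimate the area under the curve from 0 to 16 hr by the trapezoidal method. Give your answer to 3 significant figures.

Trapezoidal AUC_0→16:
  [0→0.5]: (38.59+33.87)/2 × 0.5 = 18.115
  [0.5→3.5]: (33.87+15.49)/2 × 3 = 74.04
  [3.5→9.5]: (15.49+3.24)/2 × 6 = 56.19
  [9.5→10]: (3.24+2.84)/2 × 0.5 = 1.52
  [10→14]: (2.84+1.00)/2 × 4 = 7.68
  [14→16]: (1.00+0.59)/2 × 2 = 1.59
  Sum = 159.135 mg/L·hr

AUC = 159 mg/L·hr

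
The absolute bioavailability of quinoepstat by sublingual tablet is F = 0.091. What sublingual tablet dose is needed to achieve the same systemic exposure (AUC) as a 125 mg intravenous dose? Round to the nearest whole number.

For equal systemic exposure: F × D_ev = D_iv
D_ev = D_iv / F = 125 / 0.091 = 1373.63 mg

D_sublingual = 1374 mg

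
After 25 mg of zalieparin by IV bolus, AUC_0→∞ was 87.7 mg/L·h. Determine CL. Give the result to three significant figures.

CL = Dose_iv / AUC_0→∞
   = 25 / 87.7 = 0.285063 L/h

CL = 0.285 L/h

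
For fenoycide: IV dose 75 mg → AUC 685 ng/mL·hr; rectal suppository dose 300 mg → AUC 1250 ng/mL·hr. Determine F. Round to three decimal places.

F = (AUC_ev / D_ev) / (AUC_iv / D_iv)
  = (1250/300) / (685/75)
  = 4.16667 / 9.13333 = 0.4562

F = 0.456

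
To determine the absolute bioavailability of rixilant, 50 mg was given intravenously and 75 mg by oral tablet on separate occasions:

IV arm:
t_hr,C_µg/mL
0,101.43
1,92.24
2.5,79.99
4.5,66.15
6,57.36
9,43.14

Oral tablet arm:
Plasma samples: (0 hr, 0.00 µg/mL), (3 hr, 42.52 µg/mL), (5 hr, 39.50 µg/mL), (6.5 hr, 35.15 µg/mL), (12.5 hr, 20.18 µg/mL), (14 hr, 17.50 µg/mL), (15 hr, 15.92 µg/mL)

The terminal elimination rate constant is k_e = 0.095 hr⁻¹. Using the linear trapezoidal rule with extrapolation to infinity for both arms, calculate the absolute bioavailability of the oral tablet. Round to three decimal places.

Trapezoidal AUC_0→9 (IV):
  [0→1]: (101.43+92.24)/2 × 1 = 96.835
  [1→2.5]: (92.24+79.99)/2 × 1.5 = 129.1725
  [2.5→4.5]: (79.99+66.15)/2 × 2 = 146.14
  [4.5→6]: (66.15+57.36)/2 × 1.5 = 92.6325
  [6→9]: (57.36+43.14)/2 × 3 = 150.75
  Sum = 615.53 µg/mL·hr
IV tail: 43.14/0.095 = 454.105; AUC_iv,0→∞ = 615.53 + 454.105 = 1069.635 µg/mL·hr
Trapezoidal AUC_0→15 (oral tablet):
  [0→3]: (0.00+42.52)/2 × 3 = 63.78
  [3→5]: (42.52+39.50)/2 × 2 = 82.02
  [5→6.5]: (39.50+35.15)/2 × 1.5 = 55.9875
  [6.5→12.5]: (35.15+20.18)/2 × 6 = 165.99
  [12.5→14]: (20.18+17.50)/2 × 1.5 = 28.26
  [14→15]: (17.50+15.92)/2 × 1 = 16.71
  Sum = 412.7475 µg/mL·hr
oral tablet tail: 15.92/0.095 = 167.579; AUC_ev,0→∞ = 412.7475 + 167.579 = 580.3265 µg/mL·hr
F = (AUC_ev/D_ev)/(AUC_iv/D_iv) = (580.3265/75)/(1069.635/50) = 7.73769/21.3927 = 0.3617

F = 0.362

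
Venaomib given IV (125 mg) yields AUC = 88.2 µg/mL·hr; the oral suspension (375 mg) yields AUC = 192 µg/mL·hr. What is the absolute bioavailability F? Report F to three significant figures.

F = 0.726

F = (AUC_ev / D_ev) / (AUC_iv / D_iv)
  = (192/375) / (88.2/125)
  = 0.512 / 0.7056 = 0.7256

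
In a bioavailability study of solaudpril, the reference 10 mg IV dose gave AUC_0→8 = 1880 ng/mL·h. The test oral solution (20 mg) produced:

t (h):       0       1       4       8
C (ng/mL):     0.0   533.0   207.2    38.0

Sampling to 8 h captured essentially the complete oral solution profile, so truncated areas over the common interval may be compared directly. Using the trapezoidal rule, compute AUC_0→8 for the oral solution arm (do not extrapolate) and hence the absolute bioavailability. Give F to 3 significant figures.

Trapezoidal AUC_0→8 (oral solution):
  [0→1]: (0.0+533.0)/2 × 1 = 266.5
  [1→4]: (533.0+207.2)/2 × 3 = 1110.3
  [4→8]: (207.2+38.0)/2 × 4 = 490.4
  Sum = 1867.2 ng/mL·h
F = (AUC_ev/D_ev)/(AUC_iv/D_iv) = (1867.2/20)/(1880/10) = 93.36/188 = 0.4966

F = 0.497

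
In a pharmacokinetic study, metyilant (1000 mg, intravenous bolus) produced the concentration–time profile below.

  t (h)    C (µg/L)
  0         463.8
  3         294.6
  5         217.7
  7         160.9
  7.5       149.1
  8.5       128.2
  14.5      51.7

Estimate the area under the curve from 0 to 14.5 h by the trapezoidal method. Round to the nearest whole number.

AUC = 2784 µg/L·h

Trapezoidal AUC_0→14.5:
  [0→3]: (463.8+294.6)/2 × 3 = 1137.6
  [3→5]: (294.6+217.7)/2 × 2 = 512.3
  [5→7]: (217.7+160.9)/2 × 2 = 378.6
  [7→7.5]: (160.9+149.1)/2 × 0.5 = 77.5
  [7.5→8.5]: (149.1+128.2)/2 × 1 = 138.65
  [8.5→14.5]: (128.2+51.7)/2 × 6 = 539.7
  Sum = 2784.35 µg/L·h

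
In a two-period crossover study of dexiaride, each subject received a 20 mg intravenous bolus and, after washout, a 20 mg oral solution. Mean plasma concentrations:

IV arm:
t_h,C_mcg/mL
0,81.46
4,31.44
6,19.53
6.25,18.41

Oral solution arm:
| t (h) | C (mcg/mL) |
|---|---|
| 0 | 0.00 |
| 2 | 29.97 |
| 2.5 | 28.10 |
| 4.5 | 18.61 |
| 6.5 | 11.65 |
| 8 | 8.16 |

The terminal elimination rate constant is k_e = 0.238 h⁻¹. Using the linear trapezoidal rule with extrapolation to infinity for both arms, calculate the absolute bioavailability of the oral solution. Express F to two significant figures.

Trapezoidal AUC_0→6.25 (IV):
  [0→4]: (81.46+31.44)/2 × 4 = 225.8
  [4→6]: (31.44+19.53)/2 × 2 = 50.97
  [6→6.25]: (19.53+18.41)/2 × 0.25 = 4.7425
  Sum = 281.5125 mcg/mL·h
IV tail: 18.41/0.238 = 77.353; AUC_iv,0→∞ = 281.5125 + 77.353 = 358.8655 mcg/mL·h
Trapezoidal AUC_0→8 (oral solution):
  [0→2]: (0.00+29.97)/2 × 2 = 29.97
  [2→2.5]: (29.97+28.10)/2 × 0.5 = 14.5175
  [2.5→4.5]: (28.10+18.61)/2 × 2 = 46.71
  [4.5→6.5]: (18.61+11.65)/2 × 2 = 30.26
  [6.5→8]: (11.65+8.16)/2 × 1.5 = 14.8575
  Sum = 136.315 mcg/mL·h
oral solution tail: 8.16/0.238 = 34.286; AUC_ev,0→∞ = 136.315 + 34.286 = 170.601 mcg/mL·h
F = (AUC_ev/D_ev)/(AUC_iv/D_iv) = (170.601/20)/(358.8655/20) = 8.53005/17.943275 = 0.4754

F = 0.48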